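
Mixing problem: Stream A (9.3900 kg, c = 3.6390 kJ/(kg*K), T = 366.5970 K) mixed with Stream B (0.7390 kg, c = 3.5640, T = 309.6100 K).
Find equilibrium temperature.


num = 13342.1461
den = 36.8040
Tf = 362.5189 K

362.5189 K


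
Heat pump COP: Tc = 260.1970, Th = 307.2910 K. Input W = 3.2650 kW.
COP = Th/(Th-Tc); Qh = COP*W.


COP = 307.2910 / 47.0940 = 6.5251
Qh = 6.5251 * 3.2650 = 21.3043 kW

COP = 6.5251, Qh = 21.3043 kW


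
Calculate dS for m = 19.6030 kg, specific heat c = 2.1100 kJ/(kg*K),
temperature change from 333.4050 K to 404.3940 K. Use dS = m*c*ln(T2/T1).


T2/T1 = 1.2129
ln(T2/T1) = 0.1930
dS = 19.6030 * 2.1100 * 0.1930 = 7.9842 kJ/K

7.9842 kJ/K


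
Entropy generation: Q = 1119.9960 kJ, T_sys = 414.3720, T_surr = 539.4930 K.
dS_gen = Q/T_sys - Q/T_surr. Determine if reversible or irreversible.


dS_sys = 1119.9960/414.3720 = 2.7029 kJ/K
dS_surr = -1119.9960/539.4930 = -2.0760 kJ/K
dS_gen = 2.7029 - 2.0760 = 0.6269 kJ/K (irreversible)

dS_gen = 0.6269 kJ/K, irreversible


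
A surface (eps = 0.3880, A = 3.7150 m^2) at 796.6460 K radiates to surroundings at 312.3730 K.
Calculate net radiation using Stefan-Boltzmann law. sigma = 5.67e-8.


T^4 = 4.0277e+11
Tsurr^4 = 9.5212e+09
Q = 0.3880 * 5.67e-8 * 3.7150 * 3.9325e+11 = 32139.9698 W

32139.9698 W


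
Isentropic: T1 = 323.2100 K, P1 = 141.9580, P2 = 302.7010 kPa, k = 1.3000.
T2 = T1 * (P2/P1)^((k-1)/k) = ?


(k-1)/k = 0.2308
(P2/P1)^exp = 1.1909
T2 = 323.2100 * 1.1909 = 384.9233 K

384.9233 K


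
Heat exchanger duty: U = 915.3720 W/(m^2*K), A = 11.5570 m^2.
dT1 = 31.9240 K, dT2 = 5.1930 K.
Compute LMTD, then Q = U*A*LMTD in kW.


LMTD = 14.7193 K
Q = 915.3720 * 11.5570 * 14.7193 = 155715.1883 W = 155.7152 kW

155.7152 kW


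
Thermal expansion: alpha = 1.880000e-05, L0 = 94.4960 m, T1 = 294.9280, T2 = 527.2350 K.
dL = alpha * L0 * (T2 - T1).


dT = 232.3070 K
dL = 1.880000e-05 * 94.4960 * 232.3070 = 0.412699 m
L_final = 94.908699 m

dL = 0.412699 m


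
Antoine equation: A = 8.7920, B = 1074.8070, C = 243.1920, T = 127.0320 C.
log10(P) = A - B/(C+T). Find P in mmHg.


C+T = 370.2240
B/(C+T) = 2.9031
log10(P) = 8.7920 - 2.9031 = 5.8889
P = 10^5.8889 = 774236.7550 mmHg

774236.7550 mmHg


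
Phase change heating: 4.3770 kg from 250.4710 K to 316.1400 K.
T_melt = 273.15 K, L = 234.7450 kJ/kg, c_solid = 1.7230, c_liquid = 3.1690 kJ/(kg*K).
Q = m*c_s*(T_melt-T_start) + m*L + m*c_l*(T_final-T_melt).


Q1 (sensible, solid) = 4.3770 * 1.7230 * 22.6790 = 171.0353 kJ
Q2 (latent) = 4.3770 * 234.7450 = 1027.4789 kJ
Q3 (sensible, liquid) = 4.3770 * 3.1690 * 42.9900 = 596.3020 kJ
Q_total = 1794.8161 kJ

1794.8161 kJ


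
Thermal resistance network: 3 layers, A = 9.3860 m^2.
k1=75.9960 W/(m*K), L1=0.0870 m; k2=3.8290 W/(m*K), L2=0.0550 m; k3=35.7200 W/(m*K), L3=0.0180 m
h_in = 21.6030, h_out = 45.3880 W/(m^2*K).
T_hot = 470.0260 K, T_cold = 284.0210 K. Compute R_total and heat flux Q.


R_conv_in = 1/(21.6030*9.3860) = 0.0049
R_1 = 0.0870/(75.9960*9.3860) = 0.0001
R_2 = 0.0550/(3.8290*9.3860) = 0.0015
R_3 = 0.0180/(35.7200*9.3860) = 5.3688e-05
R_conv_out = 1/(45.3880*9.3860) = 0.0023
R_total = 0.0090 K/W
Q = 186.0050 / 0.0090 = 20701.3096 W

R_total = 0.0090 K/W, Q = 20701.3096 W


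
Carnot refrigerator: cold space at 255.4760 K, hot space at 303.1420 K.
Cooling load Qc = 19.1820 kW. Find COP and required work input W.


COP = 255.4760 / 47.6660 = 5.3597
W = 19.1820 / 5.3597 = 3.5789 kW

COP = 5.3597, W = 3.5789 kW


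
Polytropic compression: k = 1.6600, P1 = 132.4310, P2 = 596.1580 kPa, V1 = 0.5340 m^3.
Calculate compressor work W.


(k-1)/k = 0.3976
(P2/P1)^exp = 1.8188
W = 2.5152 * 132.4310 * 0.5340 * (1.8188 - 1) = 145.6295 kJ

145.6295 kJ


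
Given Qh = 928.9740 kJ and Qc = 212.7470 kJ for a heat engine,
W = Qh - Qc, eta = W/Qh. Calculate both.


W = 928.9740 - 212.7470 = 716.2270 kJ
eta = 716.2270 / 928.9740 = 0.7710 = 77.0987%

W = 716.2270 kJ, eta = 77.0987%


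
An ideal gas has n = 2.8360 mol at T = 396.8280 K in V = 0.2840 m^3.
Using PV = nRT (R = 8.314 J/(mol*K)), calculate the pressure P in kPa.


P = nRT/V = 2.8360 * 8.314 * 396.8280 / 0.2840
= 9356.6106 / 0.2840 = 32945.8119 Pa = 32.9458 kPa

32.9458 kPa


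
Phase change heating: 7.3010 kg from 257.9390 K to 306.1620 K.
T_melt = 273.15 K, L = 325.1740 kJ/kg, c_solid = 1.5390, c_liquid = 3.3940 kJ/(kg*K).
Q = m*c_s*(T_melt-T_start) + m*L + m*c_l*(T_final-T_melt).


Q1 (sensible, solid) = 7.3010 * 1.5390 * 15.2110 = 170.9144 kJ
Q2 (latent) = 7.3010 * 325.1740 = 2374.0954 kJ
Q3 (sensible, liquid) = 7.3010 * 3.3940 * 33.0120 = 818.0240 kJ
Q_total = 3363.0338 kJ

3363.0338 kJ


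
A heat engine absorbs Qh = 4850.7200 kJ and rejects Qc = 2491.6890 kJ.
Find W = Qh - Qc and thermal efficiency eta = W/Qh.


W = 4850.7200 - 2491.6890 = 2359.0310 kJ
eta = 2359.0310 / 4850.7200 = 0.4863 = 48.6326%

W = 2359.0310 kJ, eta = 48.6326%


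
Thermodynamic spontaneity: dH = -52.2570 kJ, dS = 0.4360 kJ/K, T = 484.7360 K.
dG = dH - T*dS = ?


T*dS = 484.7360 * 0.4360 = 211.3449 kJ
dG = -52.2570 - 211.3449 = -263.6019 kJ (spontaneous)

dG = -263.6019 kJ, spontaneous


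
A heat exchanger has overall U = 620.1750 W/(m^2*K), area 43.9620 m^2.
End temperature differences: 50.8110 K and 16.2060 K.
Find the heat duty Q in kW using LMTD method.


LMTD = 30.2827 K
Q = 620.1750 * 43.9620 * 30.2827 = 825631.8139 W = 825.6318 kW

825.6318 kW


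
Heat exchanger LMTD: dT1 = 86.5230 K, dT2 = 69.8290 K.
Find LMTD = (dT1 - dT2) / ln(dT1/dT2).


dT1/dT2 = 1.2391
ln(dT1/dT2) = 0.2144
LMTD = 16.6940 / 0.2144 = 77.8780 K

77.8780 K


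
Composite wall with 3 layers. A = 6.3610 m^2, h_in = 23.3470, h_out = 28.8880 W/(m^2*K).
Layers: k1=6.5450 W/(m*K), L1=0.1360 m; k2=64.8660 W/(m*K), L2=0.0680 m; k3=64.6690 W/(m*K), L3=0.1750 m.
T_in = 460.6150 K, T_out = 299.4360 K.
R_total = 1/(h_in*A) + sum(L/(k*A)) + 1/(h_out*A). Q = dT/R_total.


R_conv_in = 1/(23.3470*6.3610) = 0.0067
R_1 = 0.1360/(6.5450*6.3610) = 0.0033
R_2 = 0.0680/(64.8660*6.3610) = 0.0002
R_3 = 0.1750/(64.6690*6.3610) = 0.0004
R_conv_out = 1/(28.8880*6.3610) = 0.0054
R_total = 0.0160 K/W
Q = 161.1790 / 0.0160 = 10053.3263 W

R_total = 0.0160 K/W, Q = 10053.3263 W


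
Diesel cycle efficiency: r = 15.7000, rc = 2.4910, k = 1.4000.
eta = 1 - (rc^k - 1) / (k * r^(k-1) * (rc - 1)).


r^(k-1) = 3.0086
rc^k = 3.5886
eta = 0.5878 = 58.7811%

58.7811%


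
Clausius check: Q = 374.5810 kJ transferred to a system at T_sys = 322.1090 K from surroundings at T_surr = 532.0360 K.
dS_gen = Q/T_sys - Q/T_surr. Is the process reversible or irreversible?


dS_sys = 374.5810/322.1090 = 1.1629 kJ/K
dS_surr = -374.5810/532.0360 = -0.7041 kJ/K
dS_gen = 1.1629 - 0.7041 = 0.4588 kJ/K (irreversible)

dS_gen = 0.4588 kJ/K, irreversible


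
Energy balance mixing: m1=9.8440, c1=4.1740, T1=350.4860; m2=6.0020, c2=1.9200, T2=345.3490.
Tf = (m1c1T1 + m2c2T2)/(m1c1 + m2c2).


num = 18380.8154
den = 52.6127
Tf = 349.3608 K

349.3608 K


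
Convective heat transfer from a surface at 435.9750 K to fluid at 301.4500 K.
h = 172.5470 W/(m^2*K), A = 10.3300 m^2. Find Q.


dT = 134.5250 K
Q = 172.5470 * 10.3300 * 134.5250 = 239778.7739 W

239778.7739 W


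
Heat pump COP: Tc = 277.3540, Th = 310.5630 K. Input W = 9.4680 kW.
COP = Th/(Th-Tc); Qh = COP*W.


COP = 310.5630 / 33.2090 = 9.3518
Qh = 9.3518 * 9.4680 = 88.5426 kW

COP = 9.3518, Qh = 88.5426 kW


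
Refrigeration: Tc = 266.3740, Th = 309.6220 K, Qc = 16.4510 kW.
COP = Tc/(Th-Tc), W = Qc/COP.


COP = 266.3740 / 43.2480 = 6.1592
W = 16.4510 / 6.1592 = 2.6710 kW

COP = 6.1592, W = 2.6710 kW


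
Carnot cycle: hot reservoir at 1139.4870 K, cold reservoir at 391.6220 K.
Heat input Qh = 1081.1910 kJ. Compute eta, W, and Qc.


eta = 1 - 391.6220/1139.4870 = 0.6563
W = 0.6563 * 1081.1910 = 709.6043 kJ
Qc = 1081.1910 - 709.6043 = 371.5867 kJ

eta = 65.6317%, W = 709.6043 kJ, Qc = 371.5867 kJ


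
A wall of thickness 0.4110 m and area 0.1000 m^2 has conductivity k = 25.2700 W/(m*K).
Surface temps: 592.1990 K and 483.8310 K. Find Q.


dT = 108.3680 K
Q = 25.2700 * 0.1000 * 108.3680 / 0.4110 = 666.2918 W

666.2918 W


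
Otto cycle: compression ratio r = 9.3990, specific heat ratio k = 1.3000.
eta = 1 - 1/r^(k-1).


r^(k-1) = 1.9585
eta = 1 - 1/1.9585 = 0.4894 = 48.9406%

48.9406%


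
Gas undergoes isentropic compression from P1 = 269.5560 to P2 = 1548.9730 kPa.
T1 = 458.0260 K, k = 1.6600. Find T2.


(k-1)/k = 0.3976
(P2/P1)^exp = 2.0041
T2 = 458.0260 * 2.0041 = 917.9483 K

917.9483 K


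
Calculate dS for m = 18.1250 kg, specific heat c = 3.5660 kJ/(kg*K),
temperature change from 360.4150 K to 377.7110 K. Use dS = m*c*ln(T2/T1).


T2/T1 = 1.0480
ln(T2/T1) = 0.0469
dS = 18.1250 * 3.5660 * 0.0469 = 3.0296 kJ/K

3.0296 kJ/K


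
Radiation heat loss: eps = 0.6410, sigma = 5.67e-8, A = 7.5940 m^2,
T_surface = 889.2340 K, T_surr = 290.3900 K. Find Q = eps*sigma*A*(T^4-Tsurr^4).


T^4 = 6.2527e+11
Tsurr^4 = 7.1109e+09
Q = 0.6410 * 5.67e-8 * 7.5940 * 6.1815e+11 = 170611.5908 W

170611.5908 W


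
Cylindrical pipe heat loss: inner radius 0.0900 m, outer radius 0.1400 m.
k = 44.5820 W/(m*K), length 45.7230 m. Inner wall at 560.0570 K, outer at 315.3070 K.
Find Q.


dT = 244.7500 K
ln(ro/ri) = 0.4418
Q = 2*pi*44.5820*45.7230*244.7500 / 0.4418 = 7094779.9162 W

7094779.9162 W


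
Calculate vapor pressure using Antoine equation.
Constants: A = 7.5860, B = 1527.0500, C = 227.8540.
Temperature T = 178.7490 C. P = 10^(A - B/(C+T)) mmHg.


C+T = 406.6030
B/(C+T) = 3.7556
log10(P) = 7.5860 - 3.7556 = 3.8304
P = 10^3.8304 = 6766.6084 mmHg

6766.6084 mmHg


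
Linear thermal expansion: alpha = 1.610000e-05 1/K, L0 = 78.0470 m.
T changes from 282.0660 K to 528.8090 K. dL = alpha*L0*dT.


dT = 246.7430 K
dL = 1.610000e-05 * 78.0470 * 246.7430 = 0.310047 m
L_final = 78.357047 m

dL = 0.310047 m


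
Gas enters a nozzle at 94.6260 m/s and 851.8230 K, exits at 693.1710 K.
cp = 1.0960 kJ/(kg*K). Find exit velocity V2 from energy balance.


dT = 158.6520 K
2*cp*1000*dT = 347765.1840
V1^2 = 8954.0799
V2 = sqrt(356719.2639) = 597.2598 m/s

597.2598 m/s


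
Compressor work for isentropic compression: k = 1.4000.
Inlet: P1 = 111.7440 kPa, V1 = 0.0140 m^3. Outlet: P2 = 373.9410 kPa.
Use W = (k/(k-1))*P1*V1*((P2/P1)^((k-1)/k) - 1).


(k-1)/k = 0.2857
(P2/P1)^exp = 1.4121
W = 3.5000 * 111.7440 * 0.0140 * (1.4121 - 1) = 2.2567 kJ

2.2567 kJ


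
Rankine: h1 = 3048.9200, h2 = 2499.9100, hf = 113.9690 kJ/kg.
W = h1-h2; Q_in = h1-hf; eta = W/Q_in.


W = 549.0100 kJ/kg
Q_in = 2934.9510 kJ/kg
eta = 0.1871 = 18.7059%

eta = 18.7059%


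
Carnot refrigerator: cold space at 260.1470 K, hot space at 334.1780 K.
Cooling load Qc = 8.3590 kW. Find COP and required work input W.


COP = 260.1470 / 74.0310 = 3.5140
W = 8.3590 / 3.5140 = 2.3788 kW

COP = 3.5140, W = 2.3788 kW


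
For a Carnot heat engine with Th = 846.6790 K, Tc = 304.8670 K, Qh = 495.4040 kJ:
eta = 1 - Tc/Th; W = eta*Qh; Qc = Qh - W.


eta = 1 - 304.8670/846.6790 = 0.6399
W = 0.6399 * 495.4040 = 317.0220 kJ
Qc = 495.4040 - 317.0220 = 178.3820 kJ

eta = 63.9926%, W = 317.0220 kJ, Qc = 178.3820 kJ


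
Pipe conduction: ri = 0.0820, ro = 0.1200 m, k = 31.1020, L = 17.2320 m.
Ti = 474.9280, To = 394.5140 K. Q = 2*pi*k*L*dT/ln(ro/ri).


dT = 80.4140 K
ln(ro/ri) = 0.3808
Q = 2*pi*31.1020*17.2320*80.4140 / 0.3808 = 711164.3318 W

711164.3318 W


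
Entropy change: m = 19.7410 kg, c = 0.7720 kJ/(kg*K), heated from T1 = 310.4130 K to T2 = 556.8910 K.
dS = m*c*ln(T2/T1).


T2/T1 = 1.7940
ln(T2/T1) = 0.5845
dS = 19.7410 * 0.7720 * 0.5845 = 8.9073 kJ/K

8.9073 kJ/K


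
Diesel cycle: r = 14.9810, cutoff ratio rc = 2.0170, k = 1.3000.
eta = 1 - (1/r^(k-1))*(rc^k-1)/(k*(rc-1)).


r^(k-1) = 2.2525
rc^k = 2.4895
eta = 0.4998 = 49.9824%

49.9824%


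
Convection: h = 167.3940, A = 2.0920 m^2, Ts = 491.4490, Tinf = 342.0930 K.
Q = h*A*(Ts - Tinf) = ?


dT = 149.3560 K
Q = 167.3940 * 2.0920 * 149.3560 = 52302.7160 W

52302.7160 W


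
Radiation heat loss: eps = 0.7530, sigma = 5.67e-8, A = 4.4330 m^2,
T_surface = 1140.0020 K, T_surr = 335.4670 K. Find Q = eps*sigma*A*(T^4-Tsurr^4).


T^4 = 1.6890e+12
Tsurr^4 = 1.2665e+10
Q = 0.7530 * 5.67e-8 * 4.4330 * 1.6763e+12 = 317270.2664 W

317270.2664 W


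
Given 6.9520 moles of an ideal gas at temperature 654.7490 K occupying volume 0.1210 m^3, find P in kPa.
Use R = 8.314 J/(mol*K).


P = nRT/V = 6.9520 * 8.314 * 654.7490 / 0.1210
= 37843.7903 / 0.1210 = 312758.5976 Pa = 312.7586 kPa

312.7586 kPa


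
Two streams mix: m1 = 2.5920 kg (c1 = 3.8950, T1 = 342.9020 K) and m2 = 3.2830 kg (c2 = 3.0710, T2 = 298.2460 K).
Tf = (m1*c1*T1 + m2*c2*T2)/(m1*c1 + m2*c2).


num = 6468.8276
den = 20.1779
Tf = 320.5892 K

320.5892 K


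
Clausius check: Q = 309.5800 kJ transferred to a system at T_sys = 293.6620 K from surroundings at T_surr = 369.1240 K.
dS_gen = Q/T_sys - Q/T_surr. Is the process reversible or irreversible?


dS_sys = 309.5800/293.6620 = 1.0542 kJ/K
dS_surr = -309.5800/369.1240 = -0.8387 kJ/K
dS_gen = 1.0542 - 0.8387 = 0.2155 kJ/K (irreversible)

dS_gen = 0.2155 kJ/K, irreversible


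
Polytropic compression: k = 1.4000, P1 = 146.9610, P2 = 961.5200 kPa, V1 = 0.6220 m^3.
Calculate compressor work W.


(k-1)/k = 0.2857
(P2/P1)^exp = 1.7103
W = 3.5000 * 146.9610 * 0.6220 * (1.7103 - 1) = 227.2503 kJ

227.2503 kJ


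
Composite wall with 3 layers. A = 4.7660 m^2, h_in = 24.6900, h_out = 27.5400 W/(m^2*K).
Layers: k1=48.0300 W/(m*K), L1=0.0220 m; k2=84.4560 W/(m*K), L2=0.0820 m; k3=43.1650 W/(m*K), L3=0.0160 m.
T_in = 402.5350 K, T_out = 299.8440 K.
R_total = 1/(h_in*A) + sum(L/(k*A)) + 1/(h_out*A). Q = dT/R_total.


R_conv_in = 1/(24.6900*4.7660) = 0.0085
R_1 = 0.0220/(48.0300*4.7660) = 9.6107e-05
R_2 = 0.0820/(84.4560*4.7660) = 0.0002
R_3 = 0.0160/(43.1650*4.7660) = 7.7774e-05
R_conv_out = 1/(27.5400*4.7660) = 0.0076
R_total = 0.0165 K/W
Q = 102.6910 / 0.0165 = 6225.7802 W

R_total = 0.0165 K/W, Q = 6225.7802 W


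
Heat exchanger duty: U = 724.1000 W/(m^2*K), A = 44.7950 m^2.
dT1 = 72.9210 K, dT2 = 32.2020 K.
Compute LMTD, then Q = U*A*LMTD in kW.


LMTD = 49.8184 K
Q = 724.1000 * 44.7950 * 49.8184 = 1615913.5933 W = 1615.9136 kW

1615.9136 kW


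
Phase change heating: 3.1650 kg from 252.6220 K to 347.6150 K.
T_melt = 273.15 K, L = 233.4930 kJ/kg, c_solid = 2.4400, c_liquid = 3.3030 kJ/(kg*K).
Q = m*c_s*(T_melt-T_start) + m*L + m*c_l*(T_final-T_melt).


Q1 (sensible, solid) = 3.1650 * 2.4400 * 20.5280 = 158.5295 kJ
Q2 (latent) = 3.1650 * 233.4930 = 739.0053 kJ
Q3 (sensible, liquid) = 3.1650 * 3.3030 * 74.4650 = 778.4567 kJ
Q_total = 1675.9916 kJ

1675.9916 kJ


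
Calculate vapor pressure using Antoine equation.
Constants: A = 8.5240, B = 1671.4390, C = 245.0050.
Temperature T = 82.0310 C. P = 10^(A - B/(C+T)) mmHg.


C+T = 327.0360
B/(C+T) = 5.1109
log10(P) = 8.5240 - 5.1109 = 3.4131
P = 10^3.4131 = 2588.9783 mmHg

2588.9783 mmHg


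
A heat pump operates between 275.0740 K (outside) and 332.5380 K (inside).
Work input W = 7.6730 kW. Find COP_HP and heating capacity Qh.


COP = 332.5380 / 57.4640 = 5.7869
Qh = 5.7869 * 7.6730 = 44.4028 kW

COP = 5.7869, Qh = 44.4028 kW


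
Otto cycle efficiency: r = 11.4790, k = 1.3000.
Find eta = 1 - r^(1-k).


r^(k-1) = 2.0796
eta = 1 - 1/2.0796 = 0.5191 = 51.9129%

51.9129%


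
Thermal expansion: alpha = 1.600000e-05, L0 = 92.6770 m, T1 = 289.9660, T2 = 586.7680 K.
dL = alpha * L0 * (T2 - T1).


dT = 296.8020 K
dL = 1.600000e-05 * 92.6770 * 296.8020 = 0.440108 m
L_final = 93.117108 m

dL = 0.440108 m


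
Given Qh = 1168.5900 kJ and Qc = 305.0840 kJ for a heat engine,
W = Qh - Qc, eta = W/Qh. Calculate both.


W = 1168.5900 - 305.0840 = 863.5060 kJ
eta = 863.5060 / 1168.5900 = 0.7389 = 73.8930%

W = 863.5060 kJ, eta = 73.8930%


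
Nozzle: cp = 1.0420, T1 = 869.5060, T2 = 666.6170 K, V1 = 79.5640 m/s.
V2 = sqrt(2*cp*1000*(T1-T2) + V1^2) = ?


dT = 202.8890 K
2*cp*1000*dT = 422820.6760
V1^2 = 6330.4301
V2 = sqrt(429151.1061) = 655.0963 m/s

655.0963 m/s


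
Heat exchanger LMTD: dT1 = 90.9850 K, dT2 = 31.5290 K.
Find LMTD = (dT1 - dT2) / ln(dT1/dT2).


dT1/dT2 = 2.8858
ln(dT1/dT2) = 1.0598
LMTD = 59.4560 / 1.0598 = 56.1018 K

56.1018 K


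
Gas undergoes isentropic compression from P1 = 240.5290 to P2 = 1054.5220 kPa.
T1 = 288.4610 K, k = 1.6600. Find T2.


(k-1)/k = 0.3976
(P2/P1)^exp = 1.7997
T2 = 288.4610 * 1.7997 = 519.1534 K

519.1534 K


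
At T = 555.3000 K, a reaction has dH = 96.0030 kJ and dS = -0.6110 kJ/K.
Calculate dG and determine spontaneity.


T*dS = 555.3000 * -0.6110 = -339.2883 kJ
dG = 96.0030 + 339.2883 = 435.2913 kJ (non-spontaneous)

dG = 435.2913 kJ, non-spontaneous


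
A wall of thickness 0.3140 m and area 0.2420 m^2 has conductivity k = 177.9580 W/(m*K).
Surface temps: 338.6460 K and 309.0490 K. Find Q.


dT = 29.5970 K
Q = 177.9580 * 0.2420 * 29.5970 / 0.3140 = 4059.2979 W

4059.2979 W


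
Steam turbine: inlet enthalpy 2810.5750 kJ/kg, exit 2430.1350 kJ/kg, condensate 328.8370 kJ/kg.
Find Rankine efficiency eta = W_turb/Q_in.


W = 380.4400 kJ/kg
Q_in = 2481.7380 kJ/kg
eta = 0.1533 = 15.3296%

eta = 15.3296%


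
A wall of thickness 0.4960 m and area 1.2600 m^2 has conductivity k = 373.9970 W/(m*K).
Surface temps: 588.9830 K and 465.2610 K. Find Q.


dT = 123.7220 K
Q = 373.9970 * 1.2600 * 123.7220 / 0.4960 = 117544.9347 W

117544.9347 W


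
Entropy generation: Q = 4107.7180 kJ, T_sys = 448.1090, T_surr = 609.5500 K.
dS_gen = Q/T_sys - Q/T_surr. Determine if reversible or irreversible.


dS_sys = 4107.7180/448.1090 = 9.1668 kJ/K
dS_surr = -4107.7180/609.5500 = -6.7389 kJ/K
dS_gen = 9.1668 - 6.7389 = 2.4278 kJ/K (irreversible)

dS_gen = 2.4278 kJ/K, irreversible


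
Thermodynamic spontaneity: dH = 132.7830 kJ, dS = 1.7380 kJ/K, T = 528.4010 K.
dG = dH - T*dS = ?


T*dS = 528.4010 * 1.7380 = 918.3609 kJ
dG = 132.7830 - 918.3609 = -785.5779 kJ (spontaneous)

dG = -785.5779 kJ, spontaneous


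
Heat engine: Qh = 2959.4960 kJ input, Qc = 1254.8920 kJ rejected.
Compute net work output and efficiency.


W = 2959.4960 - 1254.8920 = 1704.6040 kJ
eta = 1704.6040 / 2959.4960 = 0.5760 = 57.5978%

W = 1704.6040 kJ, eta = 57.5978%


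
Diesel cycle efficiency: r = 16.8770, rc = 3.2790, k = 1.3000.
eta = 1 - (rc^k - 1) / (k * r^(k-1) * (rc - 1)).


r^(k-1) = 2.3345
rc^k = 4.6823
eta = 0.4676 = 46.7587%

46.7587%


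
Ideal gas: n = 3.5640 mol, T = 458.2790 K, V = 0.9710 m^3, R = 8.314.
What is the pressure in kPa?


P = nRT/V = 3.5640 * 8.314 * 458.2790 / 0.9710
= 13579.3090 / 0.9710 = 13984.8703 Pa = 13.9849 kPa

13.9849 kPa


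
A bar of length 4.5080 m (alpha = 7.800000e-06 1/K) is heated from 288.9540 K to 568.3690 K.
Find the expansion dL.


dT = 279.4150 K
dL = 7.800000e-06 * 4.5080 * 279.4150 = 0.009825 m
L_final = 4.517825 m

dL = 0.009825 m


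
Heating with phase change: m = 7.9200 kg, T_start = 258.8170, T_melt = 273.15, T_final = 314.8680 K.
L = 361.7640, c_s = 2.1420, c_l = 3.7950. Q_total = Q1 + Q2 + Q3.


Q1 (sensible, solid) = 7.9200 * 2.1420 * 14.3330 = 243.1542 kJ
Q2 (latent) = 7.9200 * 361.7640 = 2865.1709 kJ
Q3 (sensible, liquid) = 7.9200 * 3.7950 * 41.7180 = 1253.8929 kJ
Q_total = 4362.2180 kJ

4362.2180 kJ


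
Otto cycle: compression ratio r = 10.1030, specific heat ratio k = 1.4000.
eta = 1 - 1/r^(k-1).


r^(k-1) = 2.5222
eta = 1 - 1/2.5222 = 0.6035 = 60.3521%

60.3521%


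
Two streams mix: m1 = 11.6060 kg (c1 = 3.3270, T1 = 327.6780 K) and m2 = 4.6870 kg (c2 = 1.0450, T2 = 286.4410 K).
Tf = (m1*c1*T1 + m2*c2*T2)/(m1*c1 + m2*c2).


num = 14055.6474
den = 43.5111
Tf = 323.0361 K

323.0361 K


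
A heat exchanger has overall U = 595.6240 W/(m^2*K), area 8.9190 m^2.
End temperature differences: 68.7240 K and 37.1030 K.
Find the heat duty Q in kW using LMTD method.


LMTD = 51.2994 K
Q = 595.6240 * 8.9190 * 51.2994 = 272521.5572 W = 272.5216 kW

272.5216 kW


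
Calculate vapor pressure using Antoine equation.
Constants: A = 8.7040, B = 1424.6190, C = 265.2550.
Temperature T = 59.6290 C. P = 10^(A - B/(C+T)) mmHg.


C+T = 324.8840
B/(C+T) = 4.3850
log10(P) = 8.7040 - 4.3850 = 4.3190
P = 10^4.3190 = 20844.5159 mmHg

20844.5159 mmHg


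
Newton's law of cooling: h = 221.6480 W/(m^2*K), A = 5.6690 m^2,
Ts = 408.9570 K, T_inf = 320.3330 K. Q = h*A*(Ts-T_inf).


dT = 88.6240 K
Q = 221.6480 * 5.6690 * 88.6240 = 111358.0511 W

111358.0511 W


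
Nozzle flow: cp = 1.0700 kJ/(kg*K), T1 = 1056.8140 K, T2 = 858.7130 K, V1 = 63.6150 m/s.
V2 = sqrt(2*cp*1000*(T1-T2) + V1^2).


dT = 198.1010 K
2*cp*1000*dT = 423936.1400
V1^2 = 4046.8682
V2 = sqrt(427983.0082) = 654.2041 m/s

654.2041 m/s


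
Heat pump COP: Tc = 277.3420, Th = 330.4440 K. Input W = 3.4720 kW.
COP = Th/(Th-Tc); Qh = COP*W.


COP = 330.4440 / 53.1020 = 6.2228
Qh = 6.2228 * 3.4720 = 21.6056 kW

COP = 6.2228, Qh = 21.6056 kW


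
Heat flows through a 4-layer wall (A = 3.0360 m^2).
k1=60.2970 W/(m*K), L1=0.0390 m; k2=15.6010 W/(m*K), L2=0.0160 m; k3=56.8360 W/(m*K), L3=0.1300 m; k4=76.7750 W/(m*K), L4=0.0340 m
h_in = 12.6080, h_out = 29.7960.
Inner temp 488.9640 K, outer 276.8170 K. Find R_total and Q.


R_conv_in = 1/(12.6080*3.0360) = 0.0261
R_1 = 0.0390/(60.2970*3.0360) = 0.0002
R_2 = 0.0160/(15.6010*3.0360) = 0.0003
R_3 = 0.1300/(56.8360*3.0360) = 0.0008
R_4 = 0.0340/(76.7750*3.0360) = 0.0001
R_conv_out = 1/(29.7960*3.0360) = 0.0111
R_total = 0.0386 K/W
Q = 212.1470 / 0.0386 = 5491.8570 W

R_total = 0.0386 K/W, Q = 5491.8570 W


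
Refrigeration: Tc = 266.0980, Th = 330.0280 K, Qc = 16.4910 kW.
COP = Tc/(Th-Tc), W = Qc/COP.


COP = 266.0980 / 63.9300 = 4.1623
W = 16.4910 / 4.1623 = 3.9620 kW

COP = 4.1623, W = 3.9620 kW


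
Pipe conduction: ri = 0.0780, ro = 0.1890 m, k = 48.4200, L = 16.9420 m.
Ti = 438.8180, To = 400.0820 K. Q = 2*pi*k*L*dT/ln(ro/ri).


dT = 38.7360 K
ln(ro/ri) = 0.8850
Q = 2*pi*48.4200*16.9420*38.7360 / 0.8850 = 225591.1679 W

225591.1679 W


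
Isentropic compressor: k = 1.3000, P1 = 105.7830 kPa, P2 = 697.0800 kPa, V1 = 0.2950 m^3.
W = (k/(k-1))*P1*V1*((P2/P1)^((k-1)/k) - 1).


(k-1)/k = 0.2308
(P2/P1)^exp = 1.5451
W = 4.3333 * 105.7830 * 0.2950 * (1.5451 - 1) = 73.7177 kJ

73.7177 kJ


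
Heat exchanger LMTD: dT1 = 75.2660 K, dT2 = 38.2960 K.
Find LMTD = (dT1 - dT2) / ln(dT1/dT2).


dT1/dT2 = 1.9654
ln(dT1/dT2) = 0.6757
LMTD = 36.9700 / 0.6757 = 54.7150 K

54.7150 K


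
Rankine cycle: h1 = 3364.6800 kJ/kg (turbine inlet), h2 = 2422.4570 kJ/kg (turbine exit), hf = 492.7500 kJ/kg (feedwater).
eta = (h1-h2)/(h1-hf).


W = 942.2230 kJ/kg
Q_in = 2871.9300 kJ/kg
eta = 0.3281 = 32.8080%

eta = 32.8080%


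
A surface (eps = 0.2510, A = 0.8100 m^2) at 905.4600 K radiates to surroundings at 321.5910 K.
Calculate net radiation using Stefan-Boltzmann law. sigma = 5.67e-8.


T^4 = 6.7217e+11
Tsurr^4 = 1.0696e+10
Q = 0.2510 * 5.67e-8 * 0.8100 * 6.6147e+11 = 7625.2237 W

7625.2237 W


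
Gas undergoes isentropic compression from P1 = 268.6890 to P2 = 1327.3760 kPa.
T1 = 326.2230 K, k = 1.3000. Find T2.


(k-1)/k = 0.2308
(P2/P1)^exp = 1.4458
T2 = 326.2230 * 1.4458 = 471.6386 K

471.6386 K


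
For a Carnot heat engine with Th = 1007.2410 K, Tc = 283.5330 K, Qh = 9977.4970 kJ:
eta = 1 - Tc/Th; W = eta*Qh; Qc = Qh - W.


eta = 1 - 283.5330/1007.2410 = 0.7185
W = 0.7185 * 9977.4970 = 7168.8845 kJ
Qc = 9977.4970 - 7168.8845 = 2808.6125 kJ

eta = 71.8505%, W = 7168.8845 kJ, Qc = 2808.6125 kJ


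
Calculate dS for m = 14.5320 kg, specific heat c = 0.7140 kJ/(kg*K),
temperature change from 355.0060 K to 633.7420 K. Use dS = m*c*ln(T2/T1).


T2/T1 = 1.7852
ln(T2/T1) = 0.5795
dS = 14.5320 * 0.7140 * 0.5795 = 6.0129 kJ/K

6.0129 kJ/K


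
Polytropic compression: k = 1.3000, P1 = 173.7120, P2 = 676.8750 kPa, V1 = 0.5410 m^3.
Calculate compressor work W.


(k-1)/k = 0.2308
(P2/P1)^exp = 1.3687
W = 4.3333 * 173.7120 * 0.5410 * (1.3687 - 1) = 150.1518 kJ

150.1518 kJ


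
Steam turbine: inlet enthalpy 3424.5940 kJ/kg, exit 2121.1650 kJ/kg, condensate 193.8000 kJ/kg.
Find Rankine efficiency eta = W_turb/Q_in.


W = 1303.4290 kJ/kg
Q_in = 3230.7940 kJ/kg
eta = 0.4034 = 40.3439%

eta = 40.3439%


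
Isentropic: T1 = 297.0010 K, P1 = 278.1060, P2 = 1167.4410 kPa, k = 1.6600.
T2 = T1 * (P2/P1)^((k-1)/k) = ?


(k-1)/k = 0.3976
(P2/P1)^exp = 1.7689
T2 = 297.0010 * 1.7689 = 525.3715 K

525.3715 K


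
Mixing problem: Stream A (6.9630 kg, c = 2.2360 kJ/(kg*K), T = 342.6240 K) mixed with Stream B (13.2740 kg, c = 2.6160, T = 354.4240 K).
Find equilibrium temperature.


num = 17641.7017
den = 50.2941
Tf = 350.7711 K

350.7711 K


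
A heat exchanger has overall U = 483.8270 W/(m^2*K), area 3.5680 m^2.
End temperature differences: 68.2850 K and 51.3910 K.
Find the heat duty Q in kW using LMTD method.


LMTD = 59.4384 K
Q = 483.8270 * 3.5680 * 59.4384 = 102608.1856 W = 102.6082 kW

102.6082 kW


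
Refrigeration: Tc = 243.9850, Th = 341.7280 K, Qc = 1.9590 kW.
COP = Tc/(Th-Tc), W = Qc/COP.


COP = 243.9850 / 97.7430 = 2.4962
W = 1.9590 / 2.4962 = 0.7848 kW

COP = 2.4962, W = 0.7848 kW


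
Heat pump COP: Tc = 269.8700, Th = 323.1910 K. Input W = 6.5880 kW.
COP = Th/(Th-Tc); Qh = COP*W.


COP = 323.1910 / 53.3210 = 6.0612
Qh = 6.0612 * 6.5880 = 39.9314 kW

COP = 6.0612, Qh = 39.9314 kW


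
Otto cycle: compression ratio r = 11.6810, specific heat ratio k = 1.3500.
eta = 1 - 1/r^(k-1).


r^(k-1) = 2.3638
eta = 1 - 1/2.3638 = 0.5770 = 57.6959%

57.6959%


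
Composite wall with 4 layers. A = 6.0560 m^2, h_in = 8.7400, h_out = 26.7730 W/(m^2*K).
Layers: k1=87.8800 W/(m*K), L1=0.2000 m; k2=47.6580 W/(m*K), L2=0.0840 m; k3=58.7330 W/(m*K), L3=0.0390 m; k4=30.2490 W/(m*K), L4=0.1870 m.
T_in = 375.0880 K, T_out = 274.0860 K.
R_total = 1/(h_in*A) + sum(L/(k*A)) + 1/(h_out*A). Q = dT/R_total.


R_conv_in = 1/(8.7400*6.0560) = 0.0189
R_1 = 0.2000/(87.8800*6.0560) = 0.0004
R_2 = 0.0840/(47.6580*6.0560) = 0.0003
R_3 = 0.0390/(58.7330*6.0560) = 0.0001
R_4 = 0.1870/(30.2490*6.0560) = 0.0010
R_conv_out = 1/(26.7730*6.0560) = 0.0062
R_total = 0.0269 K/W
Q = 101.0020 / 0.0269 = 3760.5945 W

R_total = 0.0269 K/W, Q = 3760.5945 W


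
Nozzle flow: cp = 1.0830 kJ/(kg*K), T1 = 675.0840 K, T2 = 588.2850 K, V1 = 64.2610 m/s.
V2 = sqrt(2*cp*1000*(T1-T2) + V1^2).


dT = 86.7990 K
2*cp*1000*dT = 188006.6340
V1^2 = 4129.4761
V2 = sqrt(192136.1101) = 438.3333 m/s

438.3333 m/s


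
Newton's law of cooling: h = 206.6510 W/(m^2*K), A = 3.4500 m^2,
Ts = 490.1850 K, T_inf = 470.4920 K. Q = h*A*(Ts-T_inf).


dT = 19.6930 K
Q = 206.6510 * 3.4500 * 19.6930 = 14040.0446 W

14040.0446 W


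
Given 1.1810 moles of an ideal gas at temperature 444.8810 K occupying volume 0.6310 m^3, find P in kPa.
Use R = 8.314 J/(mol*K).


P = nRT/V = 1.1810 * 8.314 * 444.8810 / 0.6310
= 4368.2127 / 0.6310 = 6922.6825 Pa = 6.9227 kPa

6.9227 kPa


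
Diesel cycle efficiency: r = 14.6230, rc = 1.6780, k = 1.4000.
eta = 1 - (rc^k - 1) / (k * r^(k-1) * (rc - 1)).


r^(k-1) = 2.9243
rc^k = 2.0640
eta = 0.6167 = 61.6675%

61.6675%


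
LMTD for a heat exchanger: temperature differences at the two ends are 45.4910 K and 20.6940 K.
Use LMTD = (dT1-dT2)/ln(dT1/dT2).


dT1/dT2 = 2.1983
ln(dT1/dT2) = 0.7877
LMTD = 24.7970 / 0.7877 = 31.4814 K

31.4814 K


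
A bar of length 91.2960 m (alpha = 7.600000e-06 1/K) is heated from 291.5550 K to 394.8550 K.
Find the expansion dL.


dT = 103.3000 K
dL = 7.600000e-06 * 91.2960 * 103.3000 = 0.071675 m
L_final = 91.367675 m

dL = 0.071675 m


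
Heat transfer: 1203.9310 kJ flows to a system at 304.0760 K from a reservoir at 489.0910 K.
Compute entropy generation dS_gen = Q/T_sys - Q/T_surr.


dS_sys = 1203.9310/304.0760 = 3.9593 kJ/K
dS_surr = -1203.9310/489.0910 = -2.4616 kJ/K
dS_gen = 3.9593 - 2.4616 = 1.4977 kJ/K (irreversible)

dS_gen = 1.4977 kJ/K, irreversible


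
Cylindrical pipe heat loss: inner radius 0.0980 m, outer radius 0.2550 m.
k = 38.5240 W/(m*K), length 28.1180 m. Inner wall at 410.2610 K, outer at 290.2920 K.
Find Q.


dT = 119.9690 K
ln(ro/ri) = 0.9563
Q = 2*pi*38.5240*28.1180*119.9690 / 0.9563 = 853831.8255 W

853831.8255 W


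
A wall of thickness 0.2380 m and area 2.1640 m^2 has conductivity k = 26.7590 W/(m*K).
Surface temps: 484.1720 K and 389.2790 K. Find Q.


dT = 94.8930 K
Q = 26.7590 * 2.1640 * 94.8930 / 0.2380 = 23087.8959 W

23087.8959 W


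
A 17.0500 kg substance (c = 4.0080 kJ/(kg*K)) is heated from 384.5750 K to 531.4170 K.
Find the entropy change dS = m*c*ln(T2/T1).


T2/T1 = 1.3818
ln(T2/T1) = 0.3234
dS = 17.0500 * 4.0080 * 0.3234 = 22.1006 kJ/K

22.1006 kJ/K


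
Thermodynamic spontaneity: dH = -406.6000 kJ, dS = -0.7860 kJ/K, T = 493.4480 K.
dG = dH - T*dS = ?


T*dS = 493.4480 * -0.7860 = -387.8501 kJ
dG = -406.6000 + 387.8501 = -18.7499 kJ (spontaneous)

dG = -18.7499 kJ, spontaneous


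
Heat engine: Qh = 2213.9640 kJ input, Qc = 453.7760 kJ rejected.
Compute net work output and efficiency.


W = 2213.9640 - 453.7760 = 1760.1880 kJ
eta = 1760.1880 / 2213.9640 = 0.7950 = 79.5039%

W = 1760.1880 kJ, eta = 79.5039%


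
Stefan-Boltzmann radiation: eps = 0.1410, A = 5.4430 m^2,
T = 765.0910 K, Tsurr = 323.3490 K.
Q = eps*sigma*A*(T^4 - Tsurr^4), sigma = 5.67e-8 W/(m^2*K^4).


T^4 = 3.4265e+11
Tsurr^4 = 1.0932e+10
Q = 0.1410 * 5.67e-8 * 5.4430 * 3.3172e+11 = 14434.8302 W

14434.8302 W


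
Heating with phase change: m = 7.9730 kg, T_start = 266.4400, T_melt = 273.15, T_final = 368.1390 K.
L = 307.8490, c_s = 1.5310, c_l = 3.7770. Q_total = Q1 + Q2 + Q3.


Q1 (sensible, solid) = 7.9730 * 1.5310 * 6.7100 = 81.9067 kJ
Q2 (latent) = 7.9730 * 307.8490 = 2454.4801 kJ
Q3 (sensible, liquid) = 7.9730 * 3.7770 * 94.9890 = 2860.5007 kJ
Q_total = 5396.8875 kJ

5396.8875 kJ


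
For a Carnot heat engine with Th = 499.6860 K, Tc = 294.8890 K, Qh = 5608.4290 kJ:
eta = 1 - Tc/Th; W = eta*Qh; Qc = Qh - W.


eta = 1 - 294.8890/499.6860 = 0.4099
W = 0.4099 * 5608.4290 = 2298.6224 kJ
Qc = 5608.4290 - 2298.6224 = 3309.8066 kJ

eta = 40.9851%, W = 2298.6224 kJ, Qc = 3309.8066 kJ


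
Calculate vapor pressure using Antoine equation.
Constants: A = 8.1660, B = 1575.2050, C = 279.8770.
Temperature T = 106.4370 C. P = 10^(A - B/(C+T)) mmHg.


C+T = 386.3140
B/(C+T) = 4.0775
log10(P) = 8.1660 - 4.0775 = 4.0885
P = 10^4.0885 = 12259.5628 mmHg

12259.5628 mmHg


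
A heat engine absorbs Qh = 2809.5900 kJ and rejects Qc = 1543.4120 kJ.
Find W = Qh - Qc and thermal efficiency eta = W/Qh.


W = 2809.5900 - 1543.4120 = 1266.1780 kJ
eta = 1266.1780 / 2809.5900 = 0.4507 = 45.0663%

W = 1266.1780 kJ, eta = 45.0663%


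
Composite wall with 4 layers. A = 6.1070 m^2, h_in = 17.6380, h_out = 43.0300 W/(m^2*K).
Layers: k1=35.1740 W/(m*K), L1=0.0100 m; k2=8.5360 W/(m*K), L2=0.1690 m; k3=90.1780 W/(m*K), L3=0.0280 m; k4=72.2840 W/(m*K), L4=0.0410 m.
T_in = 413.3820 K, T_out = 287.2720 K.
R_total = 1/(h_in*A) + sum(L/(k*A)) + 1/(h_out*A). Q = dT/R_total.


R_conv_in = 1/(17.6380*6.1070) = 0.0093
R_1 = 0.0100/(35.1740*6.1070) = 4.6553e-05
R_2 = 0.1690/(8.5360*6.1070) = 0.0032
R_3 = 0.0280/(90.1780*6.1070) = 5.0843e-05
R_4 = 0.0410/(72.2840*6.1070) = 9.2878e-05
R_conv_out = 1/(43.0300*6.1070) = 0.0038
R_total = 0.0165 K/W
Q = 126.1100 / 0.0165 = 7633.1541 W

R_total = 0.0165 K/W, Q = 7633.1541 W


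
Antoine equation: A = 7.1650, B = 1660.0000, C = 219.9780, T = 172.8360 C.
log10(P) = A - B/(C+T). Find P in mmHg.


C+T = 392.8140
B/(C+T) = 4.2259
log10(P) = 7.1650 - 4.2259 = 2.9391
P = 10^2.9391 = 869.1233 mmHg

869.1233 mmHg


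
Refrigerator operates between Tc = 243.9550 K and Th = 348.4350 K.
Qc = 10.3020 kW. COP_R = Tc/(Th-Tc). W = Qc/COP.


COP = 243.9550 / 104.4800 = 2.3349
W = 10.3020 / 2.3349 = 4.4121 kW

COP = 2.3349, W = 4.4121 kW


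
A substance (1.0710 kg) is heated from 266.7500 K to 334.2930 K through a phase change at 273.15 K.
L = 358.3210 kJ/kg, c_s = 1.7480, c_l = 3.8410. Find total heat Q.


Q1 (sensible, solid) = 1.0710 * 1.7480 * 6.4000 = 11.9815 kJ
Q2 (latent) = 1.0710 * 358.3210 = 383.7618 kJ
Q3 (sensible, liquid) = 1.0710 * 3.8410 * 61.1430 = 251.5246 kJ
Q_total = 647.2679 kJ

647.2679 kJ


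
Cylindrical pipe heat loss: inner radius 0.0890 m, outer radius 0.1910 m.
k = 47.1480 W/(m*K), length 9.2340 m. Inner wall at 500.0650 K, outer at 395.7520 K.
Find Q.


dT = 104.3130 K
ln(ro/ri) = 0.7636
Q = 2*pi*47.1480*9.2340*104.3130 / 0.7636 = 373666.7487 W

373666.7487 W


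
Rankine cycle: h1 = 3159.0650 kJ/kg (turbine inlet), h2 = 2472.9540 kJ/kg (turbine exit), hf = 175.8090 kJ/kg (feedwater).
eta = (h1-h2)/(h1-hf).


W = 686.1110 kJ/kg
Q_in = 2983.2560 kJ/kg
eta = 0.2300 = 22.9987%

eta = 22.9987%


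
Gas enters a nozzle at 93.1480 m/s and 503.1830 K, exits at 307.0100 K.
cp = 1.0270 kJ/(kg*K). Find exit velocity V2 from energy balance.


dT = 196.1730 K
2*cp*1000*dT = 402939.3420
V1^2 = 8676.5499
V2 = sqrt(411615.8919) = 641.5730 m/s

641.5730 m/s


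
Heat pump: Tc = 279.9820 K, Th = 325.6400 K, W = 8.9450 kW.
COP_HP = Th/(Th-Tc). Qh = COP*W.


COP = 325.6400 / 45.6580 = 7.1322
Qh = 7.1322 * 8.9450 = 63.7971 kW

COP = 7.1322, Qh = 63.7971 kW


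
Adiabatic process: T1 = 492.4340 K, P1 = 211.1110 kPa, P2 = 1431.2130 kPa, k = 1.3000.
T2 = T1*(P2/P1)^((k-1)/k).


(k-1)/k = 0.2308
(P2/P1)^exp = 1.5553
T2 = 492.4340 * 1.5553 = 765.8821 K

765.8821 K


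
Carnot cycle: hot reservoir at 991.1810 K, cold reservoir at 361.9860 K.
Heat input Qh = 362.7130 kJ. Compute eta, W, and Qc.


eta = 1 - 361.9860/991.1810 = 0.6348
W = 0.6348 * 362.7130 = 230.2478 kJ
Qc = 362.7130 - 230.2478 = 132.4652 kJ

eta = 63.4793%, W = 230.2478 kJ, Qc = 132.4652 kJ


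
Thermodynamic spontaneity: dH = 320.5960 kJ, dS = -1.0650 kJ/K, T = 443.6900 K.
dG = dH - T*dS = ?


T*dS = 443.6900 * -1.0650 = -472.5298 kJ
dG = 320.5960 + 472.5298 = 793.1258 kJ (non-spontaneous)

dG = 793.1258 kJ, non-spontaneous


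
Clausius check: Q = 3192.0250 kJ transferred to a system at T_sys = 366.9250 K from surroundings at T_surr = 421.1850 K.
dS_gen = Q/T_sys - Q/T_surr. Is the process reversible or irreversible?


dS_sys = 3192.0250/366.9250 = 8.6994 kJ/K
dS_surr = -3192.0250/421.1850 = -7.5787 kJ/K
dS_gen = 8.6994 - 7.5787 = 1.1207 kJ/K (irreversible)

dS_gen = 1.1207 kJ/K, irreversible


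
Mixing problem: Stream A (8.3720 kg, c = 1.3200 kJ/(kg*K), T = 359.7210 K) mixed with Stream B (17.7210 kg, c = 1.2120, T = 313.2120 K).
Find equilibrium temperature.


num = 10702.4121
den = 32.5289
Tf = 329.0125 K

329.0125 K


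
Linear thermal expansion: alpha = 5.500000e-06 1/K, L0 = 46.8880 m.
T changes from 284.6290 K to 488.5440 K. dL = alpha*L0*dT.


dT = 203.9150 K
dL = 5.500000e-06 * 46.8880 * 203.9150 = 0.052586 m
L_final = 46.940586 m

dL = 0.052586 m


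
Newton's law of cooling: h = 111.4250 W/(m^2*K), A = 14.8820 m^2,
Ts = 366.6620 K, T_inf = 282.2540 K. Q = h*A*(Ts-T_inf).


dT = 84.4080 K
Q = 111.4250 * 14.8820 * 84.4080 = 139967.6120 W

139967.6120 W


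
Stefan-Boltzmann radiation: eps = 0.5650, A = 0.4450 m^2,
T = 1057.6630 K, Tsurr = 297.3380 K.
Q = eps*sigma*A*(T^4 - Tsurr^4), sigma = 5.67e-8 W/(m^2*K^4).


T^4 = 1.2514e+12
Tsurr^4 = 7.8163e+09
Q = 0.5650 * 5.67e-8 * 0.4450 * 1.2436e+12 = 17727.9937 W

17727.9937 W


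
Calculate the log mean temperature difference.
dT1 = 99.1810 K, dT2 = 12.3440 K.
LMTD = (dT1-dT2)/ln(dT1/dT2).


dT1/dT2 = 8.0348
ln(dT1/dT2) = 2.0838
LMTD = 86.8370 / 2.0838 = 41.6729 K

41.6729 K


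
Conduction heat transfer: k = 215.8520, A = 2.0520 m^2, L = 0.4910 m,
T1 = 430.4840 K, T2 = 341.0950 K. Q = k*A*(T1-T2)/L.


dT = 89.3890 K
Q = 215.8520 * 2.0520 * 89.3890 / 0.4910 = 80637.3079 W

80637.3079 W


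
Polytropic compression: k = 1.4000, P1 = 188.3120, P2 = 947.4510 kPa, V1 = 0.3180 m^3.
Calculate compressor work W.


(k-1)/k = 0.2857
(P2/P1)^exp = 1.5866
W = 3.5000 * 188.3120 * 0.3180 * (1.5866 - 1) = 122.9556 kJ

122.9556 kJ


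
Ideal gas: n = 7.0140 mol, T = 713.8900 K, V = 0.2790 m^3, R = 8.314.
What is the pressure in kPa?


P = nRT/V = 7.0140 * 8.314 * 713.8900 / 0.2790
= 41630.0642 / 0.2790 = 149211.6995 Pa = 149.2117 kPa

149.2117 kPa


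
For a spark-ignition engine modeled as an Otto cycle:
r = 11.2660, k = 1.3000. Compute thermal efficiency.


r^(k-1) = 2.0679
eta = 1 - 1/2.0679 = 0.5164 = 51.6419%

51.6419%


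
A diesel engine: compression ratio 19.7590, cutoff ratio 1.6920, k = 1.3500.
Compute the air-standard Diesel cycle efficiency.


r^(k-1) = 2.8413
rc^k = 2.0340
eta = 0.6105 = 61.0469%

61.0469%


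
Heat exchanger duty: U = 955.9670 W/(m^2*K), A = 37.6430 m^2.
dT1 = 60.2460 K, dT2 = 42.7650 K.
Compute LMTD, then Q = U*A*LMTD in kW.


LMTD = 51.0072 K
Q = 955.9670 * 37.6430 * 51.0072 = 1835518.6713 W = 1835.5187 kW

1835.5187 kW


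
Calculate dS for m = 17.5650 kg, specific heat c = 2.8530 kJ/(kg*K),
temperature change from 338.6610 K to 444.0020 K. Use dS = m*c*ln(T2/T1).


T2/T1 = 1.3111
ln(T2/T1) = 0.2708
dS = 17.5650 * 2.8530 * 0.2708 = 13.5721 kJ/K

13.5721 kJ/K


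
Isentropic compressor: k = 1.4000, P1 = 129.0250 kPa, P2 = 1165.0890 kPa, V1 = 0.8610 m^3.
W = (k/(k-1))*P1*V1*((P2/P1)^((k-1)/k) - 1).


(k-1)/k = 0.2857
(P2/P1)^exp = 1.8752
W = 3.5000 * 129.0250 * 0.8610 * (1.8752 - 1) = 340.3014 kJ

340.3014 kJ


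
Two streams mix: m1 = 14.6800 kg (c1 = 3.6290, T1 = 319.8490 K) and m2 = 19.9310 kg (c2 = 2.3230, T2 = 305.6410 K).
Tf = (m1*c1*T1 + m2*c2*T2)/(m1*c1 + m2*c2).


num = 31190.6366
den = 99.5734
Tf = 313.2426 K

313.2426 K


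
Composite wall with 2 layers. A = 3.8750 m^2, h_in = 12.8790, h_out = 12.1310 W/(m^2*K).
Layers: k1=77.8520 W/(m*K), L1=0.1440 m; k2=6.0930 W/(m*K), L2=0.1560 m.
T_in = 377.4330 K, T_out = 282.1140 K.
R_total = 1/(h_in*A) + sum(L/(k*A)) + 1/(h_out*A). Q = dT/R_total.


R_conv_in = 1/(12.8790*3.8750) = 0.0200
R_1 = 0.1440/(77.8520*3.8750) = 0.0005
R_2 = 0.1560/(6.0930*3.8750) = 0.0066
R_conv_out = 1/(12.1310*3.8750) = 0.0213
R_total = 0.0484 K/W
Q = 95.3190 / 0.0484 = 1969.5895 W

R_total = 0.0484 K/W, Q = 1969.5895 W


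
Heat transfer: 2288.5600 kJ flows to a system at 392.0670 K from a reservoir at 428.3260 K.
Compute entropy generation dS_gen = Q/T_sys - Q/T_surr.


dS_sys = 2288.5600/392.0670 = 5.8372 kJ/K
dS_surr = -2288.5600/428.3260 = -5.3430 kJ/K
dS_gen = 5.8372 - 5.3430 = 0.4941 kJ/K (irreversible)

dS_gen = 0.4941 kJ/K, irreversible


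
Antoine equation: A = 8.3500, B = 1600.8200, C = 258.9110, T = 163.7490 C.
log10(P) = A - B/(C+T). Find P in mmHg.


C+T = 422.6600
B/(C+T) = 3.7875
log10(P) = 8.3500 - 3.7875 = 4.5625
P = 10^4.5625 = 36518.3577 mmHg

36518.3577 mmHg


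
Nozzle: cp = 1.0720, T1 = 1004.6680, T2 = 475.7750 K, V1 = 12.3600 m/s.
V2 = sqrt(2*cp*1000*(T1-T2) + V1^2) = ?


dT = 528.8930 K
2*cp*1000*dT = 1133946.5920
V1^2 = 152.7696
V2 = sqrt(1134099.3616) = 1064.9410 m/s

1064.9410 m/s


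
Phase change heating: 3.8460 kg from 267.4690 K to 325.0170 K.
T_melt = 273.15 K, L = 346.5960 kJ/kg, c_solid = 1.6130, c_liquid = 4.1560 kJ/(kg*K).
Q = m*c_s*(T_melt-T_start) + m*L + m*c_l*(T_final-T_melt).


Q1 (sensible, solid) = 3.8460 * 1.6130 * 5.6810 = 35.2426 kJ
Q2 (latent) = 3.8460 * 346.5960 = 1333.0082 kJ
Q3 (sensible, liquid) = 3.8460 * 4.1560 * 51.8670 = 829.0409 kJ
Q_total = 2197.2917 kJ

2197.2917 kJ


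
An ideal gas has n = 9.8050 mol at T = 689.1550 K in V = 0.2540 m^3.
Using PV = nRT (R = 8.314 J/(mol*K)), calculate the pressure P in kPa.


P = nRT/V = 9.8050 * 8.314 * 689.1550 / 0.2540
= 56179.0679 / 0.2540 = 221177.4328 Pa = 221.1774 kPa

221.1774 kPa


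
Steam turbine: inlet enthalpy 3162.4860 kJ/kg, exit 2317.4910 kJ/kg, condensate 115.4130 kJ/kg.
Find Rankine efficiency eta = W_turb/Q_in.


W = 844.9950 kJ/kg
Q_in = 3047.0730 kJ/kg
eta = 0.2773 = 27.7314%

eta = 27.7314%
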